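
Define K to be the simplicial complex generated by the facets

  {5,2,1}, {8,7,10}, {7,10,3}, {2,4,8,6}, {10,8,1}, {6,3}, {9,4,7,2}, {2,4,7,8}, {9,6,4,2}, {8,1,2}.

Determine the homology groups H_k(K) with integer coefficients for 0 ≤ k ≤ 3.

Fix the vertex order 1 < 2 < 3 < 4 < 5 < 6 < 7 < 8 < 9 < 10 and write every simplex with vertices in increasing order. Then dim K = 3 and the simplices of K are:

  0-simplices (10): [1], [2], [3], [4], [5], [6], [7], [8], [9], [10]
  1-simplices (23): (23 of them)
  2-simplices (17): [1,2,5], [1,2,8], [1,8,10], [2,4,6], [2,4,7], [2,4,8], [2,4,9], [2,6,8], [2,6,9], [2,7,8], [2,7,9], [3,7,10], [4,6,8], [4,6,9], [4,7,8], [4,7,9], [7,8,10]
  3-simplices (4): [2,4,6,8], [2,4,6,9], [2,4,7,8], [2,4,7,9]

Hence C_0 ≅ Z^10, C_1 ≅ Z^23, C_2 ≅ Z^17, C_3 ≅ Z^4.

Boundary ∂_1: C_1 → C_0 is given by ∂[p,q] = [q] − [p]. For instance
  ∂[2,7] = [7] − [2].
The resulting 10×23 matrix has rank 9, and its Smith normal form has invariant factors (1,1,1,1,1,1,1,1,1).

∂_2: C_2 → C_1 sends each 2-simplex [p,q,r] to [q,r] − [p,r] + [p,q]. For instance
  ∂[2,6,8] = [6,8] − [2,8] + [2,6],
  ∂[2,4,9] = [4,9] − [2,9] + [2,4].
As a 23×17 matrix over Z this has rank 13, with invariant factors (1,1,1,1,1,1,1,1,1,1,1,1,1).

The boundary map ∂_3: C_3 → C_2 sends each 3-simplex σ to the alternating sum Σ_i (−1)^i (σ with its i-th vertex removed). For instance
  ∂[2,4,6,9] = [4,6,9] − [2,6,9] + [2,4,9] − [2,4,6],
  ∂[2,4,7,9] = [4,7,9] − [2,7,9] + [2,4,9] − [2,4,7].
This gives a 17×4 integer matrix of rank 4; reducing to Smith normal form yields diagonal entries (1,1,1,1).

Reading off H_k = ker ∂_k / im ∂_{k+1}:

  H_0: rank C_0 − rank ∂_1 = 10 − 9 = 1, and the invariant factors of ∂_1 are all 1, so H_0 = Z.
  H_1: rank ker ∂_1 − rank ∂_2 = (23 − 9) − 13 = 1, and the invariant factors of ∂_2 are all 1, so H_1 = Z.
  H_2: rank ker ∂_2 − rank ∂_3 = (17 − 13) − 4 = 0, and the invariant factors of ∂_3 are all 1, so H_2 = 0.
  H_3: rank ker ∂_3 − rank ∂_4 = (4 − 4) − 0 = 0, and there is no ∂_4, so H_3 = 0.

H_0 = Z,  H_1 = Z,  H_2 = 0,  H_3 = 0.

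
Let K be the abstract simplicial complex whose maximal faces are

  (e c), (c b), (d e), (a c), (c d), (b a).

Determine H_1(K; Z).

Take the total order a < b < c < d < e on the vertex set. Then K (dimension 1) consists of the simplices:

  0-simplices (5): a, b, c, d, e
  1-simplices (6): ab, ac, bc, cd, ce, de

so the chain groups are C_0 ≅ Z^5, C_1 ≅ Z^6.

∂_1: C_1 → C_0 is given by ∂[p,q] = [q] − [p]. For instance
  ∂de = e − d.
This gives a 5×6 integer matrix of rank 4; reducing to Smith normal form yields diagonal entries (1,1,1,1).

Computing H_k = (kernel of ∂_k) / (image of ∂_{k+1}):

  H_1: rank ker ∂_1 − rank ∂_2 = (6 − 4) − 0 = 2, and there is no ∂_2, so H_1 ≅ Z^2.

(K is a triangulation of a wedge of 2 circles.)

H_1 ≅ Z^2.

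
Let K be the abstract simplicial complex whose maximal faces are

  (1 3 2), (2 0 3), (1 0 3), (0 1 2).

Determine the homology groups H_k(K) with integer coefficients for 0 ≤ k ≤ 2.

H_0 ≅ Z,  H_1 = 0,  H_2 ≅ Z.

Order the vertices as 0 < 1 < 2 < 3. Listing each simplex with vertices in this order, K has dimension 2 with simplices:

  0-simplices (4): [0], [1], [2], [3]
  1-simplices (6): [0,1], [0,2], [0,3], [1,2], [1,3], [2,3]
  2-simplices (4): [0,1,2], [0,1,3], [0,2,3], [1,2,3]

giving chain groups C_0 ≅ Z^4, C_1 ≅ Z^6, C_2 ≅ Z^4.

∂_1: C_1 → C_0 sends each edge [p,q] (with p < q) to q − p. For instance
  ∂[1,2] = [2] − [1].
This gives a 4×6 integer matrix of rank 3; reducing to Smith normal form yields diagonal entries (1,1,1).

Boundary ∂_2: C_2 → C_1 acts by ∂[p,q,r] = [q,r] − [p,r] + [p,q]. For instance
  ∂[0,1,3] = [1,3] − [0,3] + [0,1],
  ∂[1,2,3] = [2,3] − [1,3] + [1,2].
The 6×4 boundary matrix has rank 3 and Smith normal form diag(1,1,1).

From H_k ≅ ker(∂_k) / im(∂_{k+1}) we obtain:

  H_0: rank C_0 − rank ∂_1 = 4 − 3 = 1, and the invariant factors of ∂_1 are all 1, so H_0 ≅ Z.
  H_1: rank ker ∂_1 − rank ∂_2 = (6 − 3) − 3 = 0, and the invariant factors of ∂_2 are all 1, so H_1 ≅ 0.
  H_2: rank ker ∂_2 − rank ∂_3 = (4 − 3) − 0 = 1, and there is no ∂_3, so H_2 ≅ Z.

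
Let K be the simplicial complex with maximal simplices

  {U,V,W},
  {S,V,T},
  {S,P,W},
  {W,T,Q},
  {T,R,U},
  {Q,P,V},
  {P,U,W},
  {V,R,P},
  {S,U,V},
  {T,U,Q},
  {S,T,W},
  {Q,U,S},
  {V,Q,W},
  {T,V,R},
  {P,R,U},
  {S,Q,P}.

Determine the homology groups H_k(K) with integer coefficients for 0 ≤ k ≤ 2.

Order the vertices as P < Q < R < S < T < U < V < W. Listing each simplex with vertices in this order, K has dimension 2 with simplices:

  0-simplices (8): P, Q, R, S, T, U, V, W
  1-simplices (24): PQ, PR, PS, PU, PV, PW, QS, QT, QU, QV, QW, RT, RU, RV, ST, SU, SV, SW, TU, TV, TW, UV, UW, VW
  2-simplices (16): PQS, PQV, PRU, PRV, PSW, PUW, QSU, QTU, QTW, QVW, RTU, RTV, STV, STW, SUV, UVW

so the chain groups are C_0 ≅ Z^8, C_1 ≅ Z^24, C_2 ≅ Z^16.

Boundary ∂_1: C_1 → C_0 maps an edge to its endpoints' difference, ∂[p,q] = q − p. For instance
  ∂PW = W − P.
As a 8×24 matrix over Z this has rank 7, with invariant factors (1,1,1,1,1,1,1).

∂_2: C_2 → C_1 sends each 2-simplex [p,q,r] to [q,r] − [p,r] + [p,q]. For instance
  ∂QSU = SU − QU + QS,
  ∂RTU = TU − RU + RT.
This gives a 24×16 integer matrix of rank 15; reducing to Smith normal form yields diagonal entries (1,1,1,1,1,1,1,1,1,1,1,1,1,1,1).

Now H_k = ker ∂_k / im ∂_{k+1}, so:

  H_0: rank C_0 − rank ∂_1 = 8 − 7 = 1, and the invariant factors of ∂_1 are all 1, so H_0 ≅ Z.
  H_1: rank ker ∂_1 − rank ∂_2 = (24 − 7) − 15 = 2, and the invariant factors of ∂_2 are all 1, so H_1 ≅ Z^2.
  H_2: rank ker ∂_2 − rank ∂_3 = (16 − 15) − 0 = 1, and there is no ∂_3, so H_2 ≅ Z.

H_0 = Z,  H_1 = Z^2,  H_2 = Z.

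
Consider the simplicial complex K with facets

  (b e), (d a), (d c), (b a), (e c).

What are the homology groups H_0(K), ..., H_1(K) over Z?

H_0 ≅ Z,  H_1 ≅ Z.

Order the vertices as a < b < c < d < e. Listing each simplex with vertices in this order, K has dimension 1 with simplices:

  0-simplices (5): a, b, c, d, e
  1-simplices (5): ab, ad, be, cd, ce

giving chain groups C_0 ≅ Z^5, C_1 ≅ Z^5.

Boundary ∂_1: C_1 → C_0 maps an edge to its endpoints' difference, ∂[p,q] = q − p. For instance
  ∂cd = d − c.
This gives a 5×5 integer matrix of rank 4; reducing to Smith normal form yields diagonal entries (1,1,1,1).

Reading off H_k = ker ∂_k / im ∂_{k+1}:

  H_0: rank C_0 − rank ∂_1 = 5 − 4 = 1, and the invariant factors of ∂_1 are all 1, so H_0 = Z.
  H_1: rank ker ∂_1 − rank ∂_2 = (5 − 4) − 0 = 1, and there is no ∂_2, so H_1 = Z.

As a check, the Euler characteristic is 5 − 5 = 0, which agrees with 1 − 1 = 0.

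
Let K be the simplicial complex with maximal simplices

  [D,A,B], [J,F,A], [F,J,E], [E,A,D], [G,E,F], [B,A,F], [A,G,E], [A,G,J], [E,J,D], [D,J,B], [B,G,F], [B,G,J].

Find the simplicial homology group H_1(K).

Take the total order A < B < D < E < F < G < J on the vertex set. Then K (dimension 2) consists of the simplices:

  0-simplices (7): A, B, D, E, F, G, J
  1-simplices (18): AB, AD, AE, AF, AG, AJ, BD, BF, BG, BJ, DE, DJ, EF, EG, EJ, FG, FJ, GJ
  2-simplices (12): ABD, ABF, ADE, AEG, AFJ, AGJ, BDJ, BFG, BGJ, DEJ, EFG, EFJ

Hence C_0 ≅ Z^7, C_1 ≅ Z^18, C_2 ≅ Z^12.

The boundary map ∂_1: C_1 → C_0 maps an edge to its endpoints' difference, ∂[p,q] = q − p.
As a 7×18 matrix over Z this has rank 6, with invariant factors (1,1,1,1,1,1).

Boundary ∂_2: C_2 → C_1 maps a triangle to the signed sum of its edges. For instance
  ∂BDJ = DJ − BJ + BD,
  ∂AFJ = FJ − AJ + AF.
This gives a 18×12 integer matrix of rank 12; reducing to Smith normal form yields diagonal entries (1,1,1,1,1,1,1,1,1,1,1,2).

Computing H_k = (kernel of ∂_k) / (image of ∂_{k+1}):

  H_1: rank ker ∂_1 − rank ∂_2 = (18 − 6) − 12 = 0, and ∂_2 has invariant factor 2 > 1, so H_1 ≅ Z/2Z.

H_1 ≅ Z/2Z.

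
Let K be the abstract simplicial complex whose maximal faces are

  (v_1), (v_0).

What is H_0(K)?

H_0 = Z^2.

Order the vertices as v_0 < v_1. Listing each simplex with vertices in this order, K has dimension 0 with simplices:

  0-simplices (2): [v_0], [v_1]

so the chain groups are C_0 ≅ Z^2.

From H_k ≅ ker(∂_k) / im(∂_{k+1}) we obtain:

  H_0: rank C_0 − rank ∂_1 = 2 − 0 = 2, and there is no ∂_1, so H_0 = Z^2.

(K is a triangulation of a set of 2 points.)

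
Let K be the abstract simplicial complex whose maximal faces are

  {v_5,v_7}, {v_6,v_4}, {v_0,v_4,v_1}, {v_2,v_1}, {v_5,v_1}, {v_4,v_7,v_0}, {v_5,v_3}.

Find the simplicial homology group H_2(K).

H_2 ≅ 0.

We work with the vertex ordering v_0 < v_1 < v_2 < v_3 < v_4 < v_5 < v_6 < v_7. The simplices of K, each written with vertices in increasing order, are:

  0-simplices (8): [v_0], [v_1], [v_2], [v_3], [v_4], [v_5], [v_6], [v_7]
  1-simplices (10): [v_0,v_1], [v_0,v_4], [v_0,v_7], [v_1,v_2], [v_1,v_4], [v_1,v_5], [v_3,v_5], [v_4,v_6], [v_4,v_7], [v_5,v_7]
  2-simplices (2): [v_0,v_1,v_4], [v_0,v_4,v_7]

Hence C_0 ≅ Z^8, C_1 ≅ Z^10, C_2 ≅ Z^2.

The boundary map ∂_1: C_1 → C_0 maps an edge to its endpoints' difference, ∂[p,q] = q − p.
The 8×10 boundary matrix has rank 7 and Smith normal form diag(1,1,1,1,1,1,1).

The boundary map ∂_2: C_2 → C_1 sends each 2-simplex [p,q,r] to [q,r] − [p,r] + [p,q]. For instance
  ∂[v_0,v_4,v_7] = [v_4,v_7] − [v_0,v_7] + [v_0,v_4],
  ∂[v_0,v_1,v_4] = [v_1,v_4] − [v_0,v_4] + [v_0,v_1].
The resulting 10×2 matrix has rank 2, and its Smith normal form has invariant factors (1,1).

Now H_k = ker ∂_k / im ∂_{k+1}, so:

  H_2: rank ker ∂_2 − rank ∂_3 = (2 − 2) − 0 = 0, and there is no ∂_3, so H_2 ≅ 0.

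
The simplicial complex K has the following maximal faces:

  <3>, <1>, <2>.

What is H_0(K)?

H_0 = Z^3.

Order the vertices as 1 < 2 < 3. Listing each simplex with vertices in this order, K has dimension 0 with simplices:

  0-simplices (3): [1], [2], [3]

giving chain groups C_0 ≅ Z^3.

From H_k ≅ ker(∂_k) / im(∂_{k+1}) we obtain:

  H_0: rank C_0 − rank ∂_1 = 3 − 0 = 3, and there is no ∂_1, so H_0 = Z^3.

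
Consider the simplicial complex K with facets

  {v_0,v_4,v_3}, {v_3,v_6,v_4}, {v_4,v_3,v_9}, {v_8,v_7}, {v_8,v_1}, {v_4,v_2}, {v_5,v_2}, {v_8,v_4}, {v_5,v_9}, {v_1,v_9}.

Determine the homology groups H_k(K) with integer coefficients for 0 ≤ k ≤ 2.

Order the vertices as v_0 < v_1 < v_2 < v_3 < v_4 < v_5 < v_6 < v_7 < v_8 < v_9. Listing each simplex with vertices in this order, K has dimension 2 with simplices:

  0-simplices (10): [v_0], [v_1], [v_2], [v_3], [v_4], [v_5], [v_6], [v_7], [v_8], [v_9]
  1-simplices (14): [v_0,v_3], [v_0,v_4], [v_1,v_8], [v_1,v_9], [v_2,v_4], [v_2,v_5], [v_3,v_4], [v_3,v_6], [v_3,v_9], [v_4,v_6], [v_4,v_8], [v_4,v_9], [v_5,v_9], [v_7,v_8]
  2-simplices (3): [v_0,v_3,v_4], [v_3,v_4,v_6], [v_3,v_4,v_9]

so the chain groups are C_0 ≅ Z^10, C_1 ≅ Z^14, C_2 ≅ Z^3.

∂_1: C_1 → C_0 is given by ∂[p,q] = [q] − [p].
As a 10×14 matrix over Z this has rank 9, with invariant factors (1,1,1,1,1,1,1,1,1).

The boundary map ∂_2: C_2 → C_1 acts by ∂[p,q,r] = [q,r] − [p,r] + [p,q]. For instance
  ∂[v_3,v_4,v_9] = [v_4,v_9] − [v_3,v_9] + [v_3,v_4],
  ∂[v_3,v_4,v_6] = [v_4,v_6] − [v_3,v_6] + [v_3,v_4].
This gives a 14×3 integer matrix of rank 3; reducing to Smith normal form yields diagonal entries (1,1,1).

Reading off H_k = ker ∂_k / im ∂_{k+1}:

  H_0: rank C_0 − rank ∂_1 = 10 − 9 = 1, and the invariant factors of ∂_1 are all 1, so H_0 ≅ Z.
  H_1: rank ker ∂_1 − rank ∂_2 = (14 − 9) − 3 = 2, and the invariant factors of ∂_2 are all 1, so H_1 ≅ Z^2.
  H_2: rank ker ∂_2 − rank ∂_3 = (3 − 3) − 0 = 0, and there is no ∂_3, so H_2 ≅ 0.

H_0 ≅ Z,  H_1 ≅ Z^2,  H_2 = 0.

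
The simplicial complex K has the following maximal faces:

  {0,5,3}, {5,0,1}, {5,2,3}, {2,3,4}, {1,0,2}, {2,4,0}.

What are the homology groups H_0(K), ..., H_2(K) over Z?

H_0 = Z,  H_1 = Z,  H_2 = 0.

K has 6 vertices, 12 edges, 6 triangles.
rank ∂_0 = 0, rank ∂_1 = 5 ⇒ b_0 = 6 − 0 − 5 = 1; all invariant factors of ∂_1 are 1 so no torsion. So H_0 ≅ Z.
rank ∂_1 = 5, rank ∂_2 = 6 ⇒ b_1 = 12 − 5 − 6 = 1; all invariant factors of ∂_2 are 1 so no torsion. So H_1 ≅ Z.
rank ∂_2 = 6, rank ∂_3 = 0 ⇒ b_2 = 6 − 6 − 0 = 0. So H_2 ≅ 0.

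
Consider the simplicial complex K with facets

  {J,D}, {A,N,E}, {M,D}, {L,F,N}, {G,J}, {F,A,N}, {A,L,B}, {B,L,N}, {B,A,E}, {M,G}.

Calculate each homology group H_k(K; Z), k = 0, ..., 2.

H_0 = Z^2,  H_1 = Z^2,  H_2 = 0.

K has 10 vertices, 16 edges, 6 triangles.
rank ∂_0 = 0, rank ∂_1 = 8 ⇒ b_0 = 10 − 0 − 8 = 2; all invariant factors of ∂_1 are 1 so no torsion. So H_0 ≅ Z^2.
rank ∂_1 = 8, rank ∂_2 = 6 ⇒ b_1 = 16 − 8 − 6 = 2; all invariant factors of ∂_2 are 1 so no torsion. So H_1 ≅ Z^2.
rank ∂_2 = 6, rank ∂_3 = 0 ⇒ b_2 = 6 − 6 − 0 = 0. So H_2 ≅ 0.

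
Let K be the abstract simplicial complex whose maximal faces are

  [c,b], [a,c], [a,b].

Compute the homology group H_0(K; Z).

H_0 = Z.

K has 3 vertices, 3 edges.
rank ∂_0 = 0, rank ∂_1 = 2 ⇒ b_0 = 3 − 0 − 2 = 1; all invariant factors of ∂_1 are 1 so no torsion. So H_0 = Z.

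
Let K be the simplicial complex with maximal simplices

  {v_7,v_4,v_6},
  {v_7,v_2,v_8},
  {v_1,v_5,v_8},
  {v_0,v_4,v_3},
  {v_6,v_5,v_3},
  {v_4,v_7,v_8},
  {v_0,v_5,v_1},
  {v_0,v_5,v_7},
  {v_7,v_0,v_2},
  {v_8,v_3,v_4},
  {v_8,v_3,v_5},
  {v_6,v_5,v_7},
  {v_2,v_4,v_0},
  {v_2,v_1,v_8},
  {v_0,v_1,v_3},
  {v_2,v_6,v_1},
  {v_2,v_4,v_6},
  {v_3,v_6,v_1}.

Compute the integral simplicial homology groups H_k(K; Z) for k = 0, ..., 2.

Fix the vertex order v_0 < v_1 < v_2 < v_3 < v_4 < v_5 < v_6 < v_7 < v_8 and write every simplex with vertices in increasing order. Then dim K = 2 and the simplices of K are:

  0-simplices (9): [v_0], [v_1], [v_2], [v_3], [v_4], [v_5], [v_6], [v_7], [v_8]
  1-simplices (27): (27 of them)
  2-simplices (18): (18 of them)

Hence C_0 ≅ Z^9, C_1 ≅ Z^27, C_2 ≅ Z^18.

∂_1: C_1 → C_0 is given by ∂[p,q] = [q] − [p].
The 9×27 boundary matrix has rank 8 and Smith normal form diag(1,1,1,1,1,1,1,1).

∂_2: C_2 → C_1 acts by ∂[p,q,r] = [q,r] − [p,r] + [p,q]. For instance
  ∂[v_0,v_3,v_4] = [v_3,v_4] − [v_0,v_4] + [v_0,v_3],
  ∂[v_1,v_3,v_6] = [v_3,v_6] − [v_1,v_6] + [v_1,v_3].
The 27×18 boundary matrix has rank 18 and Smith normal form diag(1,1,1,1,1,1,1,1,1,1,1,1,1,1,1,1,1,2).

Computing H_k = (kernel of ∂_k) / (image of ∂_{k+1}):

  H_0: rank C_0 − rank ∂_1 = 9 − 8 = 1, and the invariant factors of ∂_1 are all 1, so H_0 = Z.
  H_1: rank ker ∂_1 − rank ∂_2 = (27 − 8) − 18 = 1, and ∂_2 has invariant factor 2 > 1, so H_1 = Z ⊕ Z/2.
  H_2: rank ker ∂_2 − rank ∂_3 = (18 − 18) − 0 = 0, and there is no ∂_3, so H_2 = 0.

(K is a triangulation of the Klein bottle.)

H_0 = Z,  H_1 = Z ⊕ Z/2,  H_2 = 0.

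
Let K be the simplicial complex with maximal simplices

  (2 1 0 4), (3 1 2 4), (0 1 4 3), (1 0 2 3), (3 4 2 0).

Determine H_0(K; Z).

Take the total order 0 < 1 < 2 < 3 < 4 on the vertex set. Then K (dimension 3) consists of the simplices:

  0-simplices (5): [0], [1], [2], [3], [4]
  1-simplices (10): [0,1], [0,2], [0,3], [0,4], [1,2], [1,3], [1,4], [2,3], [2,4], [3,4]
  2-simplices (10): [0,1,2], [0,1,3], [0,1,4], [0,2,3], [0,2,4], [0,3,4], [1,2,3], [1,2,4], [1,3,4], [2,3,4]
  3-simplices (5): [0,1,2,3], [0,1,2,4], [0,1,3,4], [0,2,3,4], [1,2,3,4]

giving chain groups C_0 ≅ Z^5, C_1 ≅ Z^10, C_2 ≅ Z^10, C_3 ≅ Z^5.

Boundary ∂_1: C_1 → C_0 sends each edge [p,q] (with p < q) to q − p. For instance
  ∂[1,3] = [3] − [1].
The 5×10 boundary matrix has rank 4 and Smith normal form diag(1,1,1,1).

Boundary ∂_2: C_2 → C_1 sends each 2-simplex [p,q,r] to [q,r] − [p,r] + [p,q]. For instance
  ∂[0,1,2] = [1,2] − [0,2] + [0,1],
  ∂[0,1,4] = [1,4] − [0,4] + [0,1].
The resulting 10×10 matrix has rank 6, and its Smith normal form has invariant factors (1,1,1,1,1,1).

Boundary ∂_3: C_3 → C_2 sends each 3-simplex σ to the alternating sum Σ_i (−1)^i (σ with its i-th vertex removed). For instance
  ∂[0,1,3,4] = [1,3,4] − [0,3,4] + [0,1,4] − [0,1,3],
  ∂[1,2,3,4] = [2,3,4] − [1,3,4] + [1,2,4] − [1,2,3].
This gives a 10×5 integer matrix of rank 4; reducing to Smith normal form yields diagonal entries (1,1,1,1).

From H_k ≅ ker(∂_k) / im(∂_{k+1}) we obtain:

  H_0: rank C_0 − rank ∂_1 = 5 − 4 = 1, and the invariant factors of ∂_1 are all 1, so H_0 = Z.

(K is a triangulation of the 3-sphere S^3.)

H_0 = Z.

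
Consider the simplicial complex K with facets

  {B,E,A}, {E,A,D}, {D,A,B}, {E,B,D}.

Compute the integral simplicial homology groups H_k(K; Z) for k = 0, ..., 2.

H_0 = Z,  H_1 = 0,  H_2 = Z.

Take the total order A < B < D < E on the vertex set. Then K (dimension 2) consists of the simplices:

  0-simplices (4): A, B, D, E
  1-simplices (6): AB, AD, AE, BD, BE, DE
  2-simplices (4): ABD, ABE, ADE, BDE

so the chain groups are C_0 ≅ Z^4, C_1 ≅ Z^6, C_2 ≅ Z^4.

The boundary map ∂_1: C_1 → C_0 is given by ∂[p,q] = [q] − [p].
The resulting 4×6 matrix has rank 3, and its Smith normal form has invariant factors (1,1,1).

Boundary ∂_2: C_2 → C_1 maps a triangle to the signed sum of its edges. For instance
  ∂ABE = BE − AE + AB,
  ∂ADE = DE − AE + AD.
The resulting 6×4 matrix has rank 3, and its Smith normal form has invariant factors (1,1,1).

From H_k ≅ ker(∂_k) / im(∂_{k+1}) we obtain:

  H_0: rank C_0 − rank ∂_1 = 4 − 3 = 1, and the invariant factors of ∂_1 are all 1, so H_0 = Z.
  H_1: rank ker ∂_1 − rank ∂_2 = (6 − 3) − 3 = 0, and the invariant factors of ∂_2 are all 1, so H_1 = 0.
  H_2: rank ker ∂_2 − rank ∂_3 = (4 − 3) − 0 = 1, and there is no ∂_3, so H_2 = Z.

(K is a triangulation of the 2-sphere S^2.)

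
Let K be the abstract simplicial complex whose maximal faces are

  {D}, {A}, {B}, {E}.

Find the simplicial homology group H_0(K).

We work with the vertex ordering A < B < D < E. The simplices of K, each written with vertices in increasing order, are:

  0-simplices (4): A, B, D, E

so the chain groups are C_0 ≅ Z^4.

Computing H_k = (kernel of ∂_k) / (image of ∂_{k+1}):

  H_0: rank C_0 − rank ∂_1 = 4 − 0 = 4, and there is no ∂_1, so H_0 = Z^4.

H_0 = Z^4.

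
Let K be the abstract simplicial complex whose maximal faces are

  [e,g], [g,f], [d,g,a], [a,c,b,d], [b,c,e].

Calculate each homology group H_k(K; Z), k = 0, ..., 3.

Take the total order a < b < c < d < e < f < g on the vertex set. Then K (dimension 3) consists of the simplices:

  0-simplices (7): a, b, c, d, e, f, g
  1-simplices (12): ab, ac, ad, ag, bc, bd, be, cd, ce, dg, eg, fg
  2-simplices (6): abc, abd, acd, adg, bcd, bce
  3-simplices (1): abcd

Hence C_0 ≅ Z^7, C_1 ≅ Z^12, C_2 ≅ Z^6, C_3 ≅ Z^1.

∂_1: C_1 → C_0 is given by ∂[p,q] = [q] − [p].
The resulting 7×12 matrix has rank 6, and its Smith normal form has invariant factors (1,1,1,1,1,1).

∂_2: C_2 → C_1 maps a triangle to the signed sum of its edges. For instance
  ∂abc = bc − ac + ab,
  ∂acd = cd − ad + ac.
The resulting 12×6 matrix has rank 5, and its Smith normal form has invariant factors (1,1,1,1,1).

∂_3: C_3 → C_2 sends each 3-simplex σ to the alternating sum Σ_i (−1)^i (σ with its i-th vertex removed). For instance
  ∂abcd = bcd − acd + abd − abc.
The 6×1 boundary matrix has rank 1 and Smith normal form diag(1).

Reading off H_k = ker ∂_k / im ∂_{k+1}:

  H_0: rank C_0 − rank ∂_1 = 7 − 6 = 1, and the invariant factors of ∂_1 are all 1, so H_0 = Z.
  H_1: rank ker ∂_1 − rank ∂_2 = (12 − 6) − 5 = 1, and the invariant factors of ∂_2 are all 1, so H_1 = Z.
  H_2: rank ker ∂_2 − rank ∂_3 = (6 − 5) − 1 = 0, and the invariant factors of ∂_3 are all 1, so H_2 = 0.
  H_3: rank ker ∂_3 − rank ∂_4 = (1 − 1) − 0 = 0, and there is no ∂_4, so H_3 = 0.

H_0 = Z,  H_1 = Z,  H_2 = 0,  H_3 = 0.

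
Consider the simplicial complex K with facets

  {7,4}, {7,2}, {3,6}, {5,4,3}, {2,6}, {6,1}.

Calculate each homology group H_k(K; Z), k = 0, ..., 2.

Fix the vertex order 1 < 2 < 3 < 4 < 5 < 6 < 7 and write every simplex with vertices in increasing order. Then dim K = 2 and the simplices of K are:

  0-simplices (7): [1], [2], [3], [4], [5], [6], [7]
  1-simplices (8): [1,6], [2,6], [2,7], [3,4], [3,5], [3,6], [4,5], [4,7]
  2-simplices (1): [3,4,5]

Hence C_0 ≅ Z^7, C_1 ≅ Z^8, C_2 ≅ Z^1.

Boundary ∂_1: C_1 → C_0 maps an edge to its endpoints' difference, ∂[p,q] = q − p.
As a 7×8 matrix over Z this has rank 6, with invariant factors (1,1,1,1,1,1).

The boundary map ∂_2: C_2 → C_1 acts by ∂[p,q,r] = [q,r] − [p,r] + [p,q]. For instance
  ∂[3,4,5] = [4,5] − [3,5] + [3,4].
This gives a 8×1 integer matrix of rank 1; reducing to Smith normal form yields diagonal entries (1).

Now H_k = ker ∂_k / im ∂_{k+1}, so:

  H_0: rank C_0 − rank ∂_1 = 7 − 6 = 1, and the invariant factors of ∂_1 are all 1, so H_0 = Z.
  H_1: rank ker ∂_1 − rank ∂_2 = (8 − 6) − 1 = 1, and the invariant factors of ∂_2 are all 1, so H_1 = Z.
  H_2: rank ker ∂_2 − rank ∂_3 = (1 − 1) − 0 = 0, and there is no ∂_3, so H_2 = 0.

As a check, the Euler characteristic is 7 − 8 + 1 = 0, which agrees with 1 − 1 + 0 = 0.

H_0 = Z,  H_1 = Z,  H_2 = 0.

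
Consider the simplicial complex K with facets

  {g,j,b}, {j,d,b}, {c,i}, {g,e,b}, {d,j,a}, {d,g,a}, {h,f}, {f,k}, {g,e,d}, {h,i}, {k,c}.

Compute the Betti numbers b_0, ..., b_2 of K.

Fix the vertex order a < b < c < d < e < f < g < h < i < j < k and write every simplex with vertices in increasing order. Then dim K = 2 and the simplices of K are:

  0-simplices (11): a, b, c, d, e, f, g, h, i, j, k
  1-simplices (17): ad, ag, aj, bd, be, bg, bj, ci, ck, de, dg, dj, eg, fh, fk, gj, hi
  2-simplices (6): adg, adj, bdj, beg, bgj, deg

giving chain groups C_0 ≅ Z^11, C_1 ≅ Z^17, C_2 ≅ Z^6.

The boundary map ∂_1: C_1 → C_0 sends each edge [p,q] (with p < q) to q − p.
As a 11×17 matrix over Z this has rank 9, with invariant factors (1,1,1,1,1,1,1,1,1).

The boundary map ∂_2: C_2 → C_1 maps a triangle to the signed sum of its edges. For instance
  ∂bdj = dj − bj + bd,
  ∂beg = eg − bg + be.
This gives a 17×6 integer matrix of rank 6; reducing to Smith normal form yields diagonal entries (1,1,1,1,1,1).

From H_k ≅ ker(∂_k) / im(∂_{k+1}) we obtain:

  H_0: rank C_0 − rank ∂_1 = 11 − 9 = 2, and the invariant factors of ∂_1 are all 1, so H_0 ≅ Z^2.
  H_1: rank ker ∂_1 − rank ∂_2 = (17 − 9) − 6 = 2, and the invariant factors of ∂_2 are all 1, so H_1 ≅ Z^2.
  H_2: rank ker ∂_2 − rank ∂_3 = (6 − 6) − 0 = 0, and there is no ∂_3, so H_2 ≅ 0.

Hence the Betti numbers are b_0 = 2, b_1 = 2, b_2 = 0.

b_0 = 2, b_1 = 2, b_2 = 0.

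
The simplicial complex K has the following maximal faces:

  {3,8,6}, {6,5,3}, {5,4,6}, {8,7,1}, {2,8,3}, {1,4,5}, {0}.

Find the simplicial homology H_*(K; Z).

Order the vertices as 0 < 1 < 2 < 3 < 4 < 5 < 6 < 7 < 8. Listing each simplex with vertices in this order, K has dimension 2 with simplices:

  0-simplices (9): [0], [1], [2], [3], [4], [5], [6], [7], [8]
  1-simplices (14): [1,4], [1,5], [1,7], [1,8], [2,3], [2,8], [3,5], [3,6], [3,8], [4,5], [4,6], [5,6], [6,8], [7,8]
  2-simplices (6): [1,4,5], [1,7,8], [2,3,8], [3,5,6], [3,6,8], [4,5,6]

so the chain groups are C_0 ≅ Z^9, C_1 ≅ Z^14, C_2 ≅ Z^6.

∂_1: C_1 → C_0 sends each edge [p,q] (with p < q) to q − p. For instance
  ∂[1,5] = [5] − [1].
The 9×14 boundary matrix has rank 7 and Smith normal form diag(1,1,1,1,1,1,1).

The boundary map ∂_2: C_2 → C_1 maps a triangle to the signed sum of its edges. For instance
  ∂[4,5,6] = [5,6] − [4,6] + [4,5],
  ∂[3,6,8] = [6,8] − [3,8] + [3,6].
This gives a 14×6 integer matrix of rank 6; reducing to Smith normal form yields diagonal entries (1,1,1,1,1,1).

Now H_k = ker ∂_k / im ∂_{k+1}, so:

  H_0: rank C_0 − rank ∂_1 = 9 − 7 = 2, and the invariant factors of ∂_1 are all 1, so H_0 ≅ Z^2.
  H_1: rank ker ∂_1 − rank ∂_2 = (14 − 7) − 6 = 1, and the invariant factors of ∂_2 are all 1, so H_1 ≅ Z.
  H_2: rank ker ∂_2 − rank ∂_3 = (6 − 6) − 0 = 0, and there is no ∂_3, so H_2 ≅ 0.

H_0 = Z^2,  H_1 = Z,  H_2 = 0.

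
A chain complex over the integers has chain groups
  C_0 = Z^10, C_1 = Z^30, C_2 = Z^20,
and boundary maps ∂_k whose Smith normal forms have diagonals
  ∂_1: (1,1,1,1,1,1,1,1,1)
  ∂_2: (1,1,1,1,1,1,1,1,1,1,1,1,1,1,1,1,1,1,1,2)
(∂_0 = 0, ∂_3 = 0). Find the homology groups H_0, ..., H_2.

H_0: b_0 = 10 − 0 − 9 = 1; torsion from ∂_1 factors > 1: none. So H_0 ≅ Z.
H_1: b_1 = 30 − 9 − 20 = 1; torsion from ∂_2 factors > 1: [2]. So H_1 ≅ Z × Z/2.
H_2: b_2 = 20 − 20 − 0 = 0; torsion from ∂_3 factors > 1: none. So H_2 ≅ 0.

H_0 ≅ Z,  H_1 ≅ Z × Z/2,  H_2 = 0.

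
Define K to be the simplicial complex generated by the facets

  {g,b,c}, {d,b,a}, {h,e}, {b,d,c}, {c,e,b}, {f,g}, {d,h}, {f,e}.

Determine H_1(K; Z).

H_1 ≅ Z^2.

Fix the vertex order a < b < c < d < e < f < g < h and write every simplex with vertices in increasing order. Then dim K = 2 and the simplices of K are:

  0-simplices (8): a, b, c, d, e, f, g, h
  1-simplices (13): ab, ad, bc, bd, be, bg, cd, ce, cg, dh, ef, eh, fg
  2-simplices (4): abd, bcd, bce, bcg

giving chain groups C_0 ≅ Z^8, C_1 ≅ Z^13, C_2 ≅ Z^4.

Boundary ∂_1: C_1 → C_0 is given by ∂[p,q] = [q] − [p]. For instance
  ∂cg = g − c.
This gives a 8×13 integer matrix of rank 7; reducing to Smith normal form yields diagonal entries (1,1,1,1,1,1,1).

Boundary ∂_2: C_2 → C_1 sends each 2-simplex [p,q,r] to [q,r] − [p,r] + [p,q]. For instance
  ∂bcg = cg − bg + bc,
  ∂bcd = cd − bd + bc.
This gives a 13×4 integer matrix of rank 4; reducing to Smith normal form yields diagonal entries (1,1,1,1).

Reading off H_k = ker ∂_k / im ∂_{k+1}:

  H_1: rank ker ∂_1 − rank ∂_2 = (13 − 7) − 4 = 2, and the invariant factors of ∂_2 are all 1, so H_1 ≅ Z^2.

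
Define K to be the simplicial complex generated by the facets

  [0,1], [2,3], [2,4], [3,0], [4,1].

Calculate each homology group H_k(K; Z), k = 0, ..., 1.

Take the total order 0 < 1 < 2 < 3 < 4 on the vertex set. Then K (dimension 1) consists of the simplices:

  0-simplices (5): [0], [1], [2], [3], [4]
  1-simplices (5): [0,1], [0,3], [1,4], [2,3], [2,4]

giving chain groups C_0 ≅ Z^5, C_1 ≅ Z^5.

Boundary ∂_1: C_1 → C_0 sends each edge [p,q] (with p < q) to q − p. For instance
  ∂[1,4] = [4] − [1].
The 5×5 boundary matrix has rank 4 and Smith normal form diag(1,1,1,1).

Reading off H_k = ker ∂_k / im ∂_{k+1}:

  H_0: rank C_0 − rank ∂_1 = 5 − 4 = 1, and the invariant factors of ∂_1 are all 1, so H_0 ≅ Z.
  H_1: rank ker ∂_1 − rank ∂_2 = (5 − 4) − 0 = 1, and there is no ∂_2, so H_1 ≅ Z.

As a check, the Euler characteristic is 5 − 5 = 0, which agrees with 1 − 1 = 0.
(K is a triangulation of the circle S^1.)

H_0 = Z,  H_1 = Z.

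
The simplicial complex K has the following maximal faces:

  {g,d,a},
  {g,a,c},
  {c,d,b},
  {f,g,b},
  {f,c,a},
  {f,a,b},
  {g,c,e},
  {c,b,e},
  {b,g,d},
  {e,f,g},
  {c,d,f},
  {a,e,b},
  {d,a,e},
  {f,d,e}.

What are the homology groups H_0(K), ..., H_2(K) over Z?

H_0 = Z,  H_1 = Z^2,  H_2 = Z.

Order the vertices as a < b < c < d < e < f < g. Listing each simplex with vertices in this order, K has dimension 2 with simplices:

  0-simplices (7): a, b, c, d, e, f, g
  1-simplices (21): ab, ac, ad, ae, af, ag, bc, bd, be, bf, bg, cd, ce, cf, cg, de, df, dg, ef, eg, fg
  2-simplices (14): abe, abf, acf, acg, ade, adg, bcd, bce, bdg, bfg, cdf, ceg, def, efg

giving chain groups C_0 ≅ Z^7, C_1 ≅ Z^21, C_2 ≅ Z^14.

The boundary map ∂_1: C_1 → C_0 sends each edge [p,q] (with p < q) to q − p. For instance
  ∂cd = d − c.
The resulting 7×21 matrix has rank 6, and its Smith normal form has invariant factors (1,1,1,1,1,1).

The boundary map ∂_2: C_2 → C_1 maps a triangle to the signed sum of its edges. For instance
  ∂cdf = df − cf + cd,
  ∂def = ef − df + de.
The 21×14 boundary matrix has rank 13 and Smith normal form diag(1,1,1,1,1,1,1,1,1,1,1,1,1).

Now H_k = ker ∂_k / im ∂_{k+1}, so:

  H_0: rank C_0 − rank ∂_1 = 7 − 6 = 1, and the invariant factors of ∂_1 are all 1, so H_0 ≅ Z.
  H_1: rank ker ∂_1 − rank ∂_2 = (21 − 6) − 13 = 2, and the invariant factors of ∂_2 are all 1, so H_1 ≅ Z^2.
  H_2: rank ker ∂_2 − rank ∂_3 = (14 − 13) − 0 = 1, and there is no ∂_3, so H_2 ≅ Z.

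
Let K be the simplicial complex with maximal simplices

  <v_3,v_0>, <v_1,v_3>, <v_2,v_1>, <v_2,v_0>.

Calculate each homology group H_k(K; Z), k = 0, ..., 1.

Take the total order v_0 < v_1 < v_2 < v_3 on the vertex set. Then K (dimension 1) consists of the simplices:

  0-simplices (4): [v_0], [v_1], [v_2], [v_3]
  1-simplices (4): [v_0,v_2], [v_0,v_3], [v_1,v_2], [v_1,v_3]

Hence C_0 ≅ Z^4, C_1 ≅ Z^4.

Boundary ∂_1: C_1 → C_0 sends each edge [p,q] (with p < q) to q − p. For instance
  ∂[v_1,v_2] = [v_2] − [v_1].
As a 4×4 matrix over Z this has rank 3, with invariant factors (1,1,1).

Computing H_k = (kernel of ∂_k) / (image of ∂_{k+1}):

  H_0: rank C_0 − rank ∂_1 = 4 − 3 = 1, and the invariant factors of ∂_1 are all 1, so H_0 ≅ Z.
  H_1: rank ker ∂_1 − rank ∂_2 = (4 − 3) − 0 = 1, and there is no ∂_2, so H_1 ≅ Z.

H_0 = Z,  H_1 = Z.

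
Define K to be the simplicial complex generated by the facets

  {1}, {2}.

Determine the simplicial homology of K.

K has 2 vertices.
rank ∂_0 = 0, rank ∂_1 = 0 ⇒ b_0 = 2 − 0 − 0 = 2. So H_0 ≅ Z^2.

H_0 = Z^2.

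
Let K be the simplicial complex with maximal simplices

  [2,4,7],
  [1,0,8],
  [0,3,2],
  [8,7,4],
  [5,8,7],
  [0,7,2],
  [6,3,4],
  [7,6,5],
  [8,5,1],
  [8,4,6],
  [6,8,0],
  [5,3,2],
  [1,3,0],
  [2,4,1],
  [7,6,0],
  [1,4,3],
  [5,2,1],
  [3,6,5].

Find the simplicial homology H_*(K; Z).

We work with the vertex ordering 0 < 1 < 2 < 3 < 4 < 5 < 6 < 7 < 8. The simplices of K, each written with vertices in increasing order, are:

  0-simplices (9): [0], [1], [2], [3], [4], [5], [6], [7], [8]
  1-simplices (27): (27 of them)
  2-simplices (18): [0,1,3], [0,1,8], [0,2,3], [0,2,7], [0,6,7], [0,6,8], [1,2,4], [1,2,5], [1,3,4], [1,5,8], [2,3,5], [2,4,7], [3,4,6], [3,5,6], [4,6,8], [4,7,8], [5,6,7], [5,7,8]

giving chain groups C_0 ≅ Z^9, C_1 ≅ Z^27, C_2 ≅ Z^18.

∂_1: C_1 → C_0 maps an edge to its endpoints' difference, ∂[p,q] = q − p. For instance
  ∂[1,3] = [3] − [1].
The 9×27 boundary matrix has rank 8 and Smith normal form diag(1,1,1,1,1,1,1,1).

The boundary map ∂_2: C_2 → C_1 acts by ∂[p,q,r] = [q,r] − [p,r] + [p,q]. For instance
  ∂[1,2,5] = [2,5] − [1,5] + [1,2],
  ∂[0,1,3] = [1,3] − [0,3] + [0,1].
The resulting 27×18 matrix has rank 18, and its Smith normal form has invariant factors (1,1,1,1,1,1,1,1,1,1,1,1,1,1,1,1,1,2).

Now H_k = ker ∂_k / im ∂_{k+1}, so:

  H_0: rank C_0 − rank ∂_1 = 9 − 8 = 1, and the invariant factors of ∂_1 are all 1, so H_0 = Z.
  H_1: rank ker ∂_1 − rank ∂_2 = (27 − 8) − 18 = 1, and ∂_2 has invariant factor 2 > 1, so H_1 = Z ⊕ Z/2Z.
  H_2: rank ker ∂_2 − rank ∂_3 = (18 − 18) − 0 = 0, and there is no ∂_3, so H_2 = 0.

(K is a triangulation of the Klein bottle.)

H_0 ≅ Z,  H_1 ≅ Z ⊕ Z/2Z,  H_2 = 0.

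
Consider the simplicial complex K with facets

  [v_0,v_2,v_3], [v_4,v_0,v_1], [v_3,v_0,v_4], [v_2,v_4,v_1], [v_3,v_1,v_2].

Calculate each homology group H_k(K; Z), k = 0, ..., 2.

H_0 = Z,  H_1 = Z,  H_2 = 0.

Take the total order v_0 < v_1 < v_2 < v_3 < v_4 on the vertex set. Then K (dimension 2) consists of the simplices:

  0-simplices (5): [v_0], [v_1], [v_2], [v_3], [v_4]
  1-simplices (10): [v_0,v_1], [v_0,v_2], [v_0,v_3], [v_0,v_4], [v_1,v_2], [v_1,v_3], [v_1,v_4], [v_2,v_3], [v_2,v_4], [v_3,v_4]
  2-simplices (5): [v_0,v_1,v_4], [v_0,v_2,v_3], [v_0,v_3,v_4], [v_1,v_2,v_3], [v_1,v_2,v_4]

so the chain groups are C_0 ≅ Z^5, C_1 ≅ Z^10, C_2 ≅ Z^5.

∂_1: C_1 → C_0 sends each edge [p,q] (with p < q) to q − p.
As a 5×10 matrix over Z this has rank 4, with invariant factors (1,1,1,1).

The boundary map ∂_2: C_2 → C_1 acts by ∂[p,q,r] = [q,r] − [p,r] + [p,q]. For instance
  ∂[v_1,v_2,v_4] = [v_2,v_4] − [v_1,v_4] + [v_1,v_2],
  ∂[v_0,v_3,v_4] = [v_3,v_4] − [v_0,v_4] + [v_0,v_3].
This gives a 10×5 integer matrix of rank 5; reducing to Smith normal form yields diagonal entries (1,1,1,1,1).

Now H_k = ker ∂_k / im ∂_{k+1}, so:

  H_0: rank C_0 − rank ∂_1 = 5 − 4 = 1, and the invariant factors of ∂_1 are all 1, so H_0 = Z.
  H_1: rank ker ∂_1 − rank ∂_2 = (10 − 4) − 5 = 1, and the invariant factors of ∂_2 are all 1, so H_1 = Z.
  H_2: rank ker ∂_2 − rank ∂_3 = (5 − 5) − 0 = 0, and there is no ∂_3, so H_2 = 0.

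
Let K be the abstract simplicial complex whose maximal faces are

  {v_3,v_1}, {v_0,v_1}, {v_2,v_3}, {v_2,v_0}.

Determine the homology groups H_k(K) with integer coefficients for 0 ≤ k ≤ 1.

H_0 = Z,  H_1 = Z.

Take the total order v_0 < v_1 < v_2 < v_3 on the vertex set. Then K (dimension 1) consists of the simplices:

  0-simplices (4): [v_0], [v_1], [v_2], [v_3]
  1-simplices (4): [v_0,v_1], [v_0,v_2], [v_1,v_3], [v_2,v_3]

so the chain groups are C_0 ≅ Z^4, C_1 ≅ Z^4.

∂_1: C_1 → C_0 is given by ∂[p,q] = [q] − [p].
The 4×4 boundary matrix has rank 3 and Smith normal form diag(1,1,1).

Reading off H_k = ker ∂_k / im ∂_{k+1}:

  H_0: rank C_0 − rank ∂_1 = 4 − 3 = 1, and the invariant factors of ∂_1 are all 1, so H_0 = Z.
  H_1: rank ker ∂_1 − rank ∂_2 = (4 − 3) − 0 = 1, and there is no ∂_2, so H_1 = Z.

As a check, the Euler characteristic is 4 − 4 = 0, which agrees with 1 − 1 = 0.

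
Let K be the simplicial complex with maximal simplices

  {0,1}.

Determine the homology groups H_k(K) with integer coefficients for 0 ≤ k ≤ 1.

We work with the vertex ordering 0 < 1. The simplices of K, each written with vertices in increasing order, are:

  0-simplices (2): [0], [1]
  1-simplices (1): [0,1]

giving chain groups C_0 ≅ Z^2, C_1 ≅ Z^1.

The boundary map ∂_1: C_1 → C_0 maps an edge to its endpoints' difference, ∂[p,q] = q − p. For instance
  ∂[0,1] = [1] − [0].
This gives a 2×1 integer matrix of rank 1; reducing to Smith normal form yields diagonal entries (1).

Computing H_k = (kernel of ∂_k) / (image of ∂_{k+1}):

  H_0: rank C_0 − rank ∂_1 = 2 − 1 = 1, and the invariant factors of ∂_1 are all 1, so H_0 = Z.
  H_1: rank ker ∂_1 − rank ∂_2 = (1 − 1) − 0 = 0, and there is no ∂_2, so H_1 = 0.

(K is a triangulation of the 1-simplex.)

H_0 ≅ Z,  H_1 = 0.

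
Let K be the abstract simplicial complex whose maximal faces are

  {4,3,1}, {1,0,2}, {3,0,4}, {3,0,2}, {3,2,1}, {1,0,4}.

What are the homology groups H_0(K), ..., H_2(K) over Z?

Take the total order 0 < 1 < 2 < 3 < 4 on the vertex set. Then K (dimension 2) consists of the simplices:

  0-simplices (5): [0], [1], [2], [3], [4]
  1-simplices (9): [0,1], [0,2], [0,3], [0,4], [1,2], [1,3], [1,4], [2,3], [3,4]
  2-simplices (6): [0,1,2], [0,1,4], [0,2,3], [0,3,4], [1,2,3], [1,3,4]

so the chain groups are C_0 ≅ Z^5, C_1 ≅ Z^9, C_2 ≅ Z^6.

Boundary ∂_1: C_1 → C_0 is given by ∂[p,q] = [q] − [p]. For instance
  ∂[0,1] = [1] − [0].
This gives a 5×9 integer matrix of rank 4; reducing to Smith normal form yields diagonal entries (1,1,1,1).

Boundary ∂_2: C_2 → C_1 acts by ∂[p,q,r] = [q,r] − [p,r] + [p,q]. For instance
  ∂[0,1,2] = [1,2] − [0,2] + [0,1],
  ∂[0,1,4] = [1,4] − [0,4] + [0,1].
The resulting 9×6 matrix has rank 5, and its Smith normal form has invariant factors (1,1,1,1,1).

Now H_k = ker ∂_k / im ∂_{k+1}, so:

  H_0: rank C_0 − rank ∂_1 = 5 − 4 = 1, and the invariant factors of ∂_1 are all 1, so H_0 ≅ Z.
  H_1: rank ker ∂_1 − rank ∂_2 = (9 − 4) − 5 = 0, and the invariant factors of ∂_2 are all 1, so H_1 ≅ 0.
  H_2: rank ker ∂_2 − rank ∂_3 = (6 − 5) − 0 = 1, and there is no ∂_3, so H_2 ≅ Z.

As a check, the Euler characteristic is 5 − 9 + 6 = 2, which agrees with 1 − 0 + 1 = 2.
(K is a triangulation of the 2-sphere S^2.)

H_0 = Z,  H_1 = 0,  H_2 = Z.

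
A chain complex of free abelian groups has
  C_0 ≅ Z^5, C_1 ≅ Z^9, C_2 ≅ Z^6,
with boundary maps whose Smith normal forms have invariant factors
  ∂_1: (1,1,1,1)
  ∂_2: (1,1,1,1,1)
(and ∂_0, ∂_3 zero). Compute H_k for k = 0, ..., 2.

H_0: b_0 = 5 − 0 − 4 = 1; torsion from ∂_1 factors > 1: none. So H_0 ≅ Z.
H_1: b_1 = 9 − 4 − 5 = 0; torsion from ∂_2 factors > 1: none. So H_1 ≅ 0.
H_2: b_2 = 6 − 5 − 0 = 1; torsion from ∂_3 factors > 1: none. So H_2 ≅ Z.

H_0 ≅ Z,  H_1 = 0,  H_2 ≅ Z.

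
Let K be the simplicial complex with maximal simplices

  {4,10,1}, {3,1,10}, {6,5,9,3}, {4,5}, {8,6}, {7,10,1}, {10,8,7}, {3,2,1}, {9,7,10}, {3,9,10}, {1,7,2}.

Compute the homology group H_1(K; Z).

H_1 = Z^2.

Order the vertices as 1 < 2 < 3 < 4 < 5 < 6 < 7 < 8 < 9 < 10. Listing each simplex with vertices in this order, K has dimension 3 with simplices:

  0-simplices (10): [1], [2], [3], [4], [5], [6], [7], [8], [9], [10]
  1-simplices (22): [1,2], [1,3], [1,4], [1,7], [1,10], [2,3], [2,7], [3,5], [3,6], [3,9], [3,10], [4,5], [4,10], [5,6], [5,9], [6,8], [6,9], [7,8], [7,9], [7,10], [8,10], [9,10]
  2-simplices (12): [1,2,3], [1,2,7], [1,3,10], [1,4,10], [1,7,10], [3,5,6], [3,5,9], [3,6,9], [3,9,10], [5,6,9], [7,8,10], [7,9,10]
  3-simplices (1): [3,5,6,9]

giving chain groups C_0 ≅ Z^10, C_1 ≅ Z^22, C_2 ≅ Z^12, C_3 ≅ Z^1.

The boundary map ∂_1: C_1 → C_0 maps an edge to its endpoints' difference, ∂[p,q] = q − p.
This gives a 10×22 integer matrix of rank 9; reducing to Smith normal form yields diagonal entries (1,1,1,1,1,1,1,1,1).

Boundary ∂_2: C_2 → C_1 acts by ∂[p,q,r] = [q,r] − [p,r] + [p,q]. For instance
  ∂[3,6,9] = [6,9] − [3,9] + [3,6],
  ∂[7,9,10] = [9,10] − [7,10] + [7,9].
The 22×12 boundary matrix has rank 11 and Smith normal form diag(1,1,1,1,1,1,1,1,1,1,1).

∂_3: C_3 → C_2 sends each 3-simplex σ to the alternating sum Σ_i (−1)^i (σ with its i-th vertex removed). For instance
  ∂[3,5,6,9] = [5,6,9] − [3,6,9] + [3,5,9] − [3,5,6].
This gives a 12×1 integer matrix of rank 1; reducing to Smith normal form yields diagonal entries (1).

Reading off H_k = ker ∂_k / im ∂_{k+1}:

  H_1: rank ker ∂_1 − rank ∂_2 = (22 − 9) − 11 = 2, and the invariant factors of ∂_2 are all 1, so H_1 ≅ Z^2.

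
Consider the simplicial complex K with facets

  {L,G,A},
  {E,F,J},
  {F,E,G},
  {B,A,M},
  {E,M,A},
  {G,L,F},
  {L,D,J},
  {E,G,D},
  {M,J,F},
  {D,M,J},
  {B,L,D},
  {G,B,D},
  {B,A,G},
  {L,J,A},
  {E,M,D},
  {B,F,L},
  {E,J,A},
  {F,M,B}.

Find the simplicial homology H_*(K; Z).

Order the vertices as A < B < D < E < F < G < J < L < M. Listing each simplex with vertices in this order, K has dimension 2 with simplices:

  0-simplices (9): A, B, D, E, F, G, J, L, M
  1-simplices (27): AB, AE, AG, AJ, AL, AM, BD, BF, BG, BL, BM, DE, DG, DJ, DL, DM, EF, EG, EJ, EM, FG, FJ, FL, FM, GL, JL, JM
  2-simplices (18): ABG, ABM, AEJ, AEM, AGL, AJL, BDG, BDL, BFL, BFM, DEG, DEM, DJL, DJM, EFG, EFJ, FGL, FJM

giving chain groups C_0 ≅ Z^9, C_1 ≅ Z^27, C_2 ≅ Z^18.

Boundary ∂_1: C_1 → C_0 is given by ∂[p,q] = [q] − [p].
The 9×27 boundary matrix has rank 8 and Smith normal form diag(1,1,1,1,1,1,1,1).

Boundary ∂_2: C_2 → C_1 acts by ∂[p,q,r] = [q,r] − [p,r] + [p,q]. For instance
  ∂BDL = DL − BL + BD,
  ∂AGL = GL − AL + AG.
The 27×18 boundary matrix has rank 18 and Smith normal form diag(1,1,1,1,1,1,1,1,1,1,1,1,1,1,1,1,1,2).

Now H_k = ker ∂_k / im ∂_{k+1}, so:

  H_0: rank C_0 − rank ∂_1 = 9 − 8 = 1, and the invariant factors of ∂_1 are all 1, so H_0 = Z.
  H_1: rank ker ∂_1 − rank ∂_2 = (27 − 8) − 18 = 1, and ∂_2 has invariant factor 2 > 1, so H_1 = Z ⊕ Z/2.
  H_2: rank ker ∂_2 − rank ∂_3 = (18 − 18) − 0 = 0, and there is no ∂_3, so H_2 = 0.

H_0 = Z,  H_1 = Z ⊕ Z/2,  H_2 = 0.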